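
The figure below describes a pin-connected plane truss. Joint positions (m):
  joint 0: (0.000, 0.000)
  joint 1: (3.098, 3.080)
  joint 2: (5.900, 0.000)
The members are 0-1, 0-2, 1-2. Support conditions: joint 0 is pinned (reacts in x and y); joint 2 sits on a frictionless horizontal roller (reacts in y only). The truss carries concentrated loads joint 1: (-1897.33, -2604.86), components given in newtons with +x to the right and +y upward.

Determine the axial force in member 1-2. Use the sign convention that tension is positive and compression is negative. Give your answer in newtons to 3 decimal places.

N=3 nodes, M=3 members, R=3 reactions → 2N=6, M+R=6
member 0 (0-1): L=4.3685, (cx,cy)=(0.7092,0.7050)
member 1 (0-2): L=5.9000, (cx,cy)=(1.0000,0.0000)
member 2 (1-2): L=4.1638, (cx,cy)=(0.6729,-0.7397)
solve A·x = −loads:
  F[0-1] = -3159.4619 N (compression)
  F[0-2] = +343.2465 N (tension)
  F[1-2] = -510.0733 N (compression)
  Rx@0 = +1897.3300 N
  Ry@0 = +2227.5583 N
  Ry@2 = +377.3017 N

-510.073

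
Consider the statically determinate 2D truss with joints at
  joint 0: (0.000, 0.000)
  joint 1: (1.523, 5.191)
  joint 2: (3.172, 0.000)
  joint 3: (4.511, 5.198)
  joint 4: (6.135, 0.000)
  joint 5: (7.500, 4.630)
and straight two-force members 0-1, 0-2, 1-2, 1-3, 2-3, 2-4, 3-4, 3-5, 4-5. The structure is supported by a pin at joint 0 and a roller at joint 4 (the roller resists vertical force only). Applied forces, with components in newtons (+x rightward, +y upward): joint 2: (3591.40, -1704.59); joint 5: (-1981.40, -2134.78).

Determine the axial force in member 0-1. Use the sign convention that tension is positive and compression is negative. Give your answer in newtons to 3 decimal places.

N=6 nodes, M=9 members, R=3 reactions → 2N=12, M+R=12
member 0 (0-1): L=5.4098, (cx,cy)=(0.2815,0.9596)
member 1 (0-2): L=3.1720, (cx,cy)=(1.0000,0.0000)
member 2 (1-2): L=5.4466, (cx,cy)=(0.3028,-0.9531)
member 3 (1-3): L=2.9880, (cx,cy)=(1.0000,0.0023)
member 4 (2-3): L=5.3677, (cx,cy)=(0.2495,0.9684)
member 5 (2-4): L=2.9630, (cx,cy)=(1.0000,0.0000)
member 6 (3-4): L=5.4458, (cx,cy)=(0.2982,-0.9545)
member 7 (3-5): L=3.0425, (cx,cy)=(0.9824,-0.1867)
member 8 (4-5): L=4.8270, (cx,cy)=(0.2828,0.9592)
solve A·x = −loads:
  F[0-1] = -1921.3306 N (compression)
  F[0-2] = +2150.9041 N (tension)
  F[1-2] = +1931.6383 N (tension)
  F[1-3] = -1125.7232 N (compression)
  F[2-3] = -140.8452 N (compression)
  F[2-4] = -820.5453 N (compression)
  F[3-4] = +400.5514 N (tension)
  F[3-5] = -1303.2159 N (compression)
  F[4-5] = -2479.2706 N (compression)
  Rx@0 = -1610.0000 N
  Ry@0 = +1843.6198 N
  Ry@4 = +1995.7502 N

-1921.331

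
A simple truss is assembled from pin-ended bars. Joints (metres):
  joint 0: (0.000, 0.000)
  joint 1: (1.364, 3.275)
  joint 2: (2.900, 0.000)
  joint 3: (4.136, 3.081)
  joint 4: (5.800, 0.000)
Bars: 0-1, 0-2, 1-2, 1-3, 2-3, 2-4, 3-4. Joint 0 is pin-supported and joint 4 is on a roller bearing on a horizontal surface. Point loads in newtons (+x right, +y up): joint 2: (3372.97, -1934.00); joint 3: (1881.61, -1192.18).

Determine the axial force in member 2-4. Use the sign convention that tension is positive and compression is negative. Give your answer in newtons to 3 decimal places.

1521.241

N=5 nodes, M=7 members, R=3 reactions → 2N=10, M+R=10
member 0 (0-1): L=3.5477, (cx,cy)=(0.3845,0.9231)
member 1 (0-2): L=2.9000, (cx,cy)=(1.0000,0.0000)
member 2 (1-2): L=3.6173, (cx,cy)=(0.4246,-0.9054)
member 3 (1-3): L=2.7788, (cx,cy)=(0.9976,-0.0698)
member 4 (2-3): L=3.3197, (cx,cy)=(0.3723,0.9281)
member 5 (2-4): L=2.9000, (cx,cy)=(1.0000,0.0000)
member 6 (3-4): L=3.5016, (cx,cy)=(0.4752,-0.8799)
solve A·x = −loads:
  F[0-1] = -335.2793 N (compression)
  F[0-2] = +5383.4866 N (tension)
  F[1-2] = +363.7631 N (tension)
  F[1-3] = -284.0626 N (compression)
  F[2-3] = +1728.9690 N (tension)
  F[2-4] = +1521.2405 N (tension)
  F[3-4] = -3201.2206 N (compression)
  Rx@0 = -5254.5800 N
  Ry@0 = +309.5081 N
  Ry@4 = +2816.6719 N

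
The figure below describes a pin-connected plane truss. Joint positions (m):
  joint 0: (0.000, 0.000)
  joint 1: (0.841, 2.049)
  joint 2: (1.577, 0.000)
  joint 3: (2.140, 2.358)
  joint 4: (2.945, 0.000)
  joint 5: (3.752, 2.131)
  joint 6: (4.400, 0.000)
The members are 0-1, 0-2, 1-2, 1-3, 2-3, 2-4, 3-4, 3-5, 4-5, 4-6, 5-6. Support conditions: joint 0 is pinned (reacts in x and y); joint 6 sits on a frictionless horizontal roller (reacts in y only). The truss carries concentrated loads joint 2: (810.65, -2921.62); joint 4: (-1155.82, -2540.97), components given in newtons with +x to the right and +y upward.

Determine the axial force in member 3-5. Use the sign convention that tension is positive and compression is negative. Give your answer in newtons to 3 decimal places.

N=7 nodes, M=11 members, R=3 reactions → 2N=14, M+R=14
member 0 (0-1): L=2.2149, (cx,cy)=(0.3797,0.9251)
member 1 (0-2): L=1.5770, (cx,cy)=(1.0000,0.0000)
member 2 (1-2): L=2.1772, (cx,cy)=(0.3381,-0.9411)
member 3 (1-3): L=1.3352, (cx,cy)=(0.9729,0.2314)
member 4 (2-3): L=2.4243, (cx,cy)=(0.2322,0.9727)
member 5 (2-4): L=1.3680, (cx,cy)=(1.0000,0.0000)
member 6 (3-4): L=2.4916, (cx,cy)=(0.3231,-0.9464)
member 7 (3-5): L=1.6279, (cx,cy)=(0.9902,-0.1394)
member 8 (4-5): L=2.2787, (cx,cy)=(0.3542,0.9352)
member 9 (4-6): L=1.4550, (cx,cy)=(1.0000,0.0000)
member 10 (5-6): L=2.2273, (cx,cy)=(0.2909,-0.9567)
solve A·x = −loads:
  F[0-1] = -2934.5098 N (compression)
  F[0-2] = +769.0780 N (tension)
  F[1-2] = +2398.0280 N (tension)
  F[1-3] = -1978.6182 N (compression)
  F[2-3] = +683.4562 N (tension)
  F[2-4] = +610.3658 N (tension)
  F[3-4] = +46.4323 N (tension)
  F[3-5] = -1798.7609 N (compression)
  F[4-5] = +2670.0809 N (tension)
  F[4-6] = +835.5741 N (tension)
  F[5-6] = -2872.0860 N (compression)
  Rx@0 = +345.1700 N
  Ry@0 = +2714.7374 N
  Ry@6 = +2747.8526 N

-1798.761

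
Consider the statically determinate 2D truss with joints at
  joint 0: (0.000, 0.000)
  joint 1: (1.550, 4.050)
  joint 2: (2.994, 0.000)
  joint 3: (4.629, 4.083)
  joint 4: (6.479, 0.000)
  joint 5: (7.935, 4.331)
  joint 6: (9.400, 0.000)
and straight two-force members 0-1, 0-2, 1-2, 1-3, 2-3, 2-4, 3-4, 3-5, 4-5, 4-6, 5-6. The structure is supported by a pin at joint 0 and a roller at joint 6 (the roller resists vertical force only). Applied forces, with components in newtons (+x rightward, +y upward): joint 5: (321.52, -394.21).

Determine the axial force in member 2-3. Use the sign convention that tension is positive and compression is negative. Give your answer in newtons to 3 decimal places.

N=7 nodes, M=11 members, R=3 reactions → 2N=14, M+R=14
member 0 (0-1): L=4.3365, (cx,cy)=(0.3574,0.9339)
member 1 (0-2): L=2.9940, (cx,cy)=(1.0000,0.0000)
member 2 (1-2): L=4.2997, (cx,cy)=(0.3358,-0.9419)
member 3 (1-3): L=3.0792, (cx,cy)=(0.9999,0.0107)
member 4 (2-3): L=4.3982, (cx,cy)=(0.3717,0.9283)
member 5 (2-4): L=3.4850, (cx,cy)=(1.0000,0.0000)
member 6 (3-4): L=4.4826, (cx,cy)=(0.4127,-0.9109)
member 7 (3-5): L=3.3153, (cx,cy)=(0.9972,0.0748)
member 8 (4-5): L=4.5692, (cx,cy)=(0.3187,0.9479)
member 9 (4-6): L=2.9210, (cx,cy)=(1.0000,0.0000)
member 10 (5-6): L=4.5721, (cx,cy)=(0.3204,-0.9473)
solve A·x = −loads:
  F[0-1] = +92.8333 N (tension)
  F[0-2] = +288.3383 N (tension)
  F[1-2] = -91.3201 N (compression)
  F[1-3] = +63.8539 N (tension)
  F[2-3] = +92.6564 N (tension)
  F[2-4] = +223.2254 N (tension)
  F[3-4] = -84.2272 N (compression)
  F[3-5] = +133.4299 N (tension)
  F[4-5] = +80.9387 N (tension)
  F[4-6] = +162.6724 N (tension)
  F[5-6] = -507.6783 N (compression)
  Rx@0 = -321.5200 N
  Ry@0 = -86.7006 N
  Ry@6 = +480.9106 N

92.656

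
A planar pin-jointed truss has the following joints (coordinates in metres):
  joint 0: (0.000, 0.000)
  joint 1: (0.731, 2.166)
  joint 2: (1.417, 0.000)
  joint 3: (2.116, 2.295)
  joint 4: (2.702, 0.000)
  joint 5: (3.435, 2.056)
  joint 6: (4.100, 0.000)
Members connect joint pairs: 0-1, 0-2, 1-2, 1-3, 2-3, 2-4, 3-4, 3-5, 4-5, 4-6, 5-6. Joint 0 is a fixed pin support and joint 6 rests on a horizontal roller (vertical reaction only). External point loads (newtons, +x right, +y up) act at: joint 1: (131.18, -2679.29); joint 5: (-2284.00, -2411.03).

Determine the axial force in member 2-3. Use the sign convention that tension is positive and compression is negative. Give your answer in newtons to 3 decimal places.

N=7 nodes, M=11 members, R=3 reactions → 2N=14, M+R=14
member 0 (0-1): L=2.2860, (cx,cy)=(0.3198,0.9475)
member 1 (0-2): L=1.4170, (cx,cy)=(1.0000,0.0000)
member 2 (1-2): L=2.2720, (cx,cy)=(0.3019,-0.9533)
member 3 (1-3): L=1.3910, (cx,cy)=(0.9957,0.0927)
member 4 (2-3): L=2.3991, (cx,cy)=(0.2914,0.9566)
member 5 (2-4): L=1.2850, (cx,cy)=(1.0000,0.0000)
member 6 (3-4): L=2.3686, (cx,cy)=(0.2474,-0.9689)
member 7 (3-5): L=1.3405, (cx,cy)=(0.9840,-0.1783)
member 8 (4-5): L=2.1828, (cx,cy)=(0.3358,0.9419)
member 9 (4-6): L=1.3980, (cx,cy)=(1.0000,0.0000)
member 10 (5-6): L=2.1609, (cx,cy)=(0.3077,-0.9515)
solve A·x = −loads:
  F[0-1] = -3871.9869 N (compression)
  F[0-2] = -914.6793 N (compression)
  F[1-2] = +878.1490 N (tension)
  F[1-3] = -1641.5361 N (compression)
  F[2-3] = -875.1347 N (compression)
  F[2-4] = -394.5585 N (compression)
  F[3-4] = +1441.1697 N (tension)
  F[3-5] = -2282.5602 N (compression)
  F[4-5] = -1482.4574 N (compression)
  F[4-6] = +459.8169 N (tension)
  F[5-6] = -1494.1426 N (compression)
  Rx@0 = +2152.8200 N
  Ry@0 = +3668.6905 N
  Ry@6 = +1421.6295 N

-875.135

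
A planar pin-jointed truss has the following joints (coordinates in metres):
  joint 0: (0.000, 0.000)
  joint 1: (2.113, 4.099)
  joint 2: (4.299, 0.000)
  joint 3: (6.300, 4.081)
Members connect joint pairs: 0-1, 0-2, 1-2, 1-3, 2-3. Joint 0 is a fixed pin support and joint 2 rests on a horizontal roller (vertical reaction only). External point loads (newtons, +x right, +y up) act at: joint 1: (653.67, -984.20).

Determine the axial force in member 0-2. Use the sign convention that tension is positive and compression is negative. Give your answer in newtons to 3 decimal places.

N=4 nodes, M=5 members, R=3 reactions → 2N=8, M+R=8
member 0 (0-1): L=4.6116, (cx,cy)=(0.4582,0.8889)
member 1 (0-2): L=4.2990, (cx,cy)=(1.0000,0.0000)
member 2 (1-2): L=4.6455, (cx,cy)=(0.4706,-0.8824)
member 3 (1-3): L=4.1870, (cx,cy)=(1.0000,-0.0043)
member 4 (2-3): L=4.5452, (cx,cy)=(0.4402,0.8979)
solve A·x = −loads:
  F[0-1] = +138.1597 N (tension)
  F[0-2] = +590.3658 N (tension)
  F[1-2] = -1254.5870 N (compression)
  F[1-3] = -0.0000 N (compression)
  F[2-3] = +0.0000 N (tension)
  Rx@0 = -653.6700 N
  Ry@0 = -122.8035 N
  Ry@2 = +1107.0035 N

590.366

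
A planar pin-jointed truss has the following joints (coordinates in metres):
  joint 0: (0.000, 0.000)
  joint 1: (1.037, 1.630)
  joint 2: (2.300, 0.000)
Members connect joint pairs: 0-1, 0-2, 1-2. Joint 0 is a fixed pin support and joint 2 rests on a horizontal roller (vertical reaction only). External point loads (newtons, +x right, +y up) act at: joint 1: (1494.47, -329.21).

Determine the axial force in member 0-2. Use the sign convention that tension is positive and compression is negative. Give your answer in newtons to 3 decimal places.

935.670

N=3 nodes, M=3 members, R=3 reactions → 2N=6, M+R=6
member 0 (0-1): L=1.9319, (cx,cy)=(0.5368,0.8437)
member 1 (0-2): L=2.3000, (cx,cy)=(1.0000,0.0000)
member 2 (1-2): L=2.0621, (cx,cy)=(0.6125,-0.7905)
solve A·x = −loads:
  F[0-1] = +1041.0320 N (tension)
  F[0-2] = +935.6700 N (tension)
  F[1-2] = -1527.6347 N (compression)
  Rx@0 = -1494.4700 N
  Ry@0 = -878.3452 N
  Ry@2 = +1207.5552 N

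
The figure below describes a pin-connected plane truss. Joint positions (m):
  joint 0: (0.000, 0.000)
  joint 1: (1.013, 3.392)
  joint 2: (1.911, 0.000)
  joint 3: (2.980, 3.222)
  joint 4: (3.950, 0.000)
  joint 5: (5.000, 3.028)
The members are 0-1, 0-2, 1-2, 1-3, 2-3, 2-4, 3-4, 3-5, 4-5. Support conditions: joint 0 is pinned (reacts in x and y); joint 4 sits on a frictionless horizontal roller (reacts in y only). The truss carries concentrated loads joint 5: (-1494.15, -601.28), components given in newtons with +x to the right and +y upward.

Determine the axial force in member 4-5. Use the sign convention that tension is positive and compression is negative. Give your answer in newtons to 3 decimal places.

-762.879

N=6 nodes, M=9 members, R=3 reactions → 2N=12, M+R=12
member 0 (0-1): L=3.5400, (cx,cy)=(0.2862,0.9582)
member 1 (0-2): L=1.9110, (cx,cy)=(1.0000,0.0000)
member 2 (1-2): L=3.5089, (cx,cy)=(0.2559,-0.9667)
member 3 (1-3): L=1.9743, (cx,cy)=(0.9963,-0.0861)
member 4 (2-3): L=3.3947, (cx,cy)=(0.3149,0.9491)
member 5 (2-4): L=2.0390, (cx,cy)=(1.0000,0.0000)
member 6 (3-4): L=3.3648, (cx,cy)=(0.2883,-0.9575)
member 7 (3-5): L=2.0293, (cx,cy)=(0.9954,-0.0956)
member 8 (4-5): L=3.2049, (cx,cy)=(0.3276,0.9448)
solve A·x = −loads:
  F[0-1] = -1028.5664 N (compression)
  F[0-2] = -1199.8200 N (compression)
  F[1-2] = +1070.3111 N (tension)
  F[1-3] = -570.3664 N (compression)
  F[2-3] = -1090.1275 N (compression)
  F[2-4] = -582.6187 N (compression)
  F[3-4] = +1154.0402 N (tension)
  F[3-5] = -1249.9369 N (compression)
  F[4-5] = -762.8785 N (compression)
  Rx@0 = +1494.1500 N
  Ry@0 = +985.5550 N
  Ry@4 = -384.2750 N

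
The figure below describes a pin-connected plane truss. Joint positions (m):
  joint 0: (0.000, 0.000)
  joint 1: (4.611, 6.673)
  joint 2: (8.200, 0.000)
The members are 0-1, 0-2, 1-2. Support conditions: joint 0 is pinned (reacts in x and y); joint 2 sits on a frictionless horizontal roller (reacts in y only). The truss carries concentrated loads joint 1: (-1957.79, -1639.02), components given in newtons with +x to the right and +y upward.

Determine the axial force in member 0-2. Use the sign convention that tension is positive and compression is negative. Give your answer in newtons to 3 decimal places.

N=3 nodes, M=3 members, R=3 reactions → 2N=6, M+R=6
member 0 (0-1): L=8.1111, (cx,cy)=(0.5685,0.8227)
member 1 (0-2): L=8.2000, (cx,cy)=(1.0000,0.0000)
member 2 (1-2): L=7.5769, (cx,cy)=(0.4737,-0.8807)
solve A·x = −loads:
  F[0-1] = -2808.5431 N (compression)
  F[0-2] = -361.1925 N (compression)
  F[1-2] = +762.5326 N (tension)
  Rx@0 = +1957.7900 N
  Ry@0 = +2310.5824 N
  Ry@2 = -671.5624 N

-361.192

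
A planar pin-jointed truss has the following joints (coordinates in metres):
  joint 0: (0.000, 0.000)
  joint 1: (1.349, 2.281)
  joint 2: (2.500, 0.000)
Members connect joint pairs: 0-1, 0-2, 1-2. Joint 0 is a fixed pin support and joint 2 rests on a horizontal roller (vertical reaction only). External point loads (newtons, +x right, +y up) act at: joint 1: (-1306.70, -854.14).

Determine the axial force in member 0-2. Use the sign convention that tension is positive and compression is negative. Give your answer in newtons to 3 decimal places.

N=3 nodes, M=3 members, R=3 reactions → 2N=6, M+R=6
member 0 (0-1): L=2.6500, (cx,cy)=(0.5090,0.8607)
member 1 (0-2): L=2.5000, (cx,cy)=(1.0000,0.0000)
member 2 (1-2): L=2.5549, (cx,cy)=(0.4505,-0.8928)
solve A·x = −loads:
  F[0-1] = -1841.9983 N (compression)
  F[0-2] = -369.0361 N (compression)
  F[1-2] = +819.1731 N (tension)
  Rx@0 = +1306.7000 N
  Ry@0 = +1585.4791 N
  Ry@2 = -731.3391 N

-369.036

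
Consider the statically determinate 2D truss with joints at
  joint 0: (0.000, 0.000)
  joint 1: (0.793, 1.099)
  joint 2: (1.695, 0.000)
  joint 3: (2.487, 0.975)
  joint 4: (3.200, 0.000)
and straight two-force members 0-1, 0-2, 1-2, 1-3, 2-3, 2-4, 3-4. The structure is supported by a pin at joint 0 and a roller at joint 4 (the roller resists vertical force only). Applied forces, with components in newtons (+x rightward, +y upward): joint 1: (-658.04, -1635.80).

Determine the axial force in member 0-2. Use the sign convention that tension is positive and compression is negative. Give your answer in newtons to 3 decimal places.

392.865

N=5 nodes, M=7 members, R=3 reactions → 2N=10, M+R=10
member 0 (0-1): L=1.3552, (cx,cy)=(0.5851,0.8109)
member 1 (0-2): L=1.6950, (cx,cy)=(1.0000,0.0000)
member 2 (1-2): L=1.4218, (cx,cy)=(0.6344,-0.7730)
member 3 (1-3): L=1.6985, (cx,cy)=(0.9973,-0.0730)
member 4 (2-3): L=1.2561, (cx,cy)=(0.6305,0.7762)
member 5 (2-4): L=1.5050, (cx,cy)=(1.0000,0.0000)
member 6 (3-4): L=1.2079, (cx,cy)=(0.5903,-0.8072)
solve A·x = −loads:
  F[0-1] = -1795.9875 N (compression)
  F[0-2] = +392.8646 N (tension)
  F[1-2] = -207.3079 N (compression)
  F[1-3] = -262.0427 N (compression)
  F[2-3] = +206.4526 N (tension)
  F[2-4] = +131.1745 N (tension)
  F[3-4] = -222.2218 N (compression)
  Rx@0 = +658.0400 N
  Ry@0 = +1456.4239 N
  Ry@4 = +179.3761 N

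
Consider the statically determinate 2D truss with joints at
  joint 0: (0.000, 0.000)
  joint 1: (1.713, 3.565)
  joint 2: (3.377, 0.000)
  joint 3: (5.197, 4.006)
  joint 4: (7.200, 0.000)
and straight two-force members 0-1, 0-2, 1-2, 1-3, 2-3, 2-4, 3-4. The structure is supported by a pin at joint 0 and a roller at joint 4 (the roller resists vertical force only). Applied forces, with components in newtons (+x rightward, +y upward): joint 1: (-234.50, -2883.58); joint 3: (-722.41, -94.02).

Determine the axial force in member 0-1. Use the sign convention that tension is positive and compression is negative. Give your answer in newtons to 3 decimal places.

N=5 nodes, M=7 members, R=3 reactions → 2N=10, M+R=10
member 0 (0-1): L=3.9552, (cx,cy)=(0.4331,0.9013)
member 1 (0-2): L=3.3770, (cx,cy)=(1.0000,0.0000)
member 2 (1-2): L=3.9342, (cx,cy)=(0.4230,-0.9062)
member 3 (1-3): L=3.5118, (cx,cy)=(0.9921,0.1256)
member 4 (2-3): L=4.4000, (cx,cy)=(0.4136,0.9104)
member 5 (2-4): L=3.8230, (cx,cy)=(1.0000,0.0000)
member 6 (3-4): L=4.4788, (cx,cy)=(0.4472,-0.8944)
solve A·x = −loads:
  F[0-1] = -3041.8250 N (compression)
  F[0-2] = +360.5072 N (tension)
  F[1-2] = -290.6353 N (compression)
  F[1-3] = -967.6515 N (compression)
  F[2-3] = +289.2647 N (tension)
  F[2-4] = +117.9325 N (tension)
  F[3-4] = -263.7050 N (compression)
  Rx@0 = +956.9100 N
  Ry@0 = +2741.7351 N
  Ry@4 = +235.8649 N

-3041.825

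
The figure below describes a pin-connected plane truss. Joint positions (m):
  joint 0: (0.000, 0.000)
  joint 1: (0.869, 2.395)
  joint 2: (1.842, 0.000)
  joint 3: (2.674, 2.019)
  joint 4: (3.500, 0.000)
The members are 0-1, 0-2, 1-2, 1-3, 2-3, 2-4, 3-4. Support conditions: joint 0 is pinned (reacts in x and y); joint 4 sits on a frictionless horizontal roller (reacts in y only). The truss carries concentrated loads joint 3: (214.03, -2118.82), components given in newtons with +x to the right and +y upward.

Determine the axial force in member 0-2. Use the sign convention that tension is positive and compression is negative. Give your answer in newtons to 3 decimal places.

350.667

N=5 nodes, M=7 members, R=3 reactions → 2N=10, M+R=10
member 0 (0-1): L=2.5478, (cx,cy)=(0.3411,0.9400)
member 1 (0-2): L=1.8420, (cx,cy)=(1.0000,0.0000)
member 2 (1-2): L=2.5851, (cx,cy)=(0.3764,-0.9265)
member 3 (1-3): L=1.8437, (cx,cy)=(0.9790,-0.2039)
member 4 (2-3): L=2.1837, (cx,cy)=(0.3810,0.9246)
member 5 (2-4): L=1.6580, (cx,cy)=(1.0000,0.0000)
member 6 (3-4): L=2.1814, (cx,cy)=(0.3787,-0.9255)
solve A·x = −loads:
  F[0-1] = -400.5992 N (compression)
  F[0-2] = +350.6668 N (tension)
  F[1-2] = +477.6090 N (tension)
  F[1-3] = -323.1948 N (compression)
  F[2-3] = -478.5846 N (compression)
  F[2-4] = +712.7751 N (tension)
  F[3-4] = -1882.4080 N (compression)
  Rx@0 = -214.0300 N
  Ry@0 = +376.5768 N
  Ry@4 = +1742.2432 N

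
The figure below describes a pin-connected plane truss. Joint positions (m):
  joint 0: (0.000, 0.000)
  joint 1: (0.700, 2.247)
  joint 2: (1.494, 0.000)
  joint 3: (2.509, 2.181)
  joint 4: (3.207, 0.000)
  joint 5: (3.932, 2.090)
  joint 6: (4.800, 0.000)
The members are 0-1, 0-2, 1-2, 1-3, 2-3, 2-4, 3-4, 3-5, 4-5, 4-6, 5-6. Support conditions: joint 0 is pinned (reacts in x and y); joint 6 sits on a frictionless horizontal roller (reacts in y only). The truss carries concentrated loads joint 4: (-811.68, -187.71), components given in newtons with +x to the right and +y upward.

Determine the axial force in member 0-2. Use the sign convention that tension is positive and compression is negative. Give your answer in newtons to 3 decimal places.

-792.273

N=7 nodes, M=11 members, R=3 reactions → 2N=14, M+R=14
member 0 (0-1): L=2.3535, (cx,cy)=(0.2974,0.9547)
member 1 (0-2): L=1.4940, (cx,cy)=(1.0000,0.0000)
member 2 (1-2): L=2.3832, (cx,cy)=(0.3332,-0.9429)
member 3 (1-3): L=1.8102, (cx,cy)=(0.9993,-0.0365)
member 4 (2-3): L=2.4056, (cx,cy)=(0.4219,0.9066)
member 5 (2-4): L=1.7130, (cx,cy)=(1.0000,0.0000)
member 6 (3-4): L=2.2900, (cx,cy)=(0.3048,-0.9524)
member 7 (3-5): L=1.4259, (cx,cy)=(0.9980,-0.0638)
member 8 (4-5): L=2.2122, (cx,cy)=(0.3277,0.9448)
member 9 (4-6): L=1.5930, (cx,cy)=(1.0000,0.0000)
member 10 (5-6): L=2.2631, (cx,cy)=(0.3835,-0.9235)
solve A·x = −loads:
  F[0-1] = -65.2492 N (compression)
  F[0-2] = -792.2731 N (compression)
  F[1-2] = +67.6948 N (tension)
  F[1-3] = -41.9888 N (compression)
  F[2-3] = -70.4006 N (compression)
  F[2-4] = -740.0150 N (compression)
  F[3-4] = +71.6879 N (tension)
  F[3-5] = -93.7070 N (compression)
  F[4-5] = +126.4153 N (tension)
  F[4-6] = +52.0857 N (tension)
  F[5-6] = -135.7996 N (compression)
  Rx@0 = +811.6800 N
  Ry@0 = +62.2963 N
  Ry@6 = +125.4137 N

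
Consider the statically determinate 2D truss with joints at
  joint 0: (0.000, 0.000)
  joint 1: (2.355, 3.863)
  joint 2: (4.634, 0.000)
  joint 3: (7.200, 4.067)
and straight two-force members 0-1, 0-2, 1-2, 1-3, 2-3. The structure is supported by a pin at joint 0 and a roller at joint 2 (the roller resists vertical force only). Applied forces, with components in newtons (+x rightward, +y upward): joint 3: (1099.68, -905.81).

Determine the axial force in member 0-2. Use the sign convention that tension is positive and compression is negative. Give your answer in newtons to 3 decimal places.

205.533

N=4 nodes, M=5 members, R=3 reactions → 2N=8, M+R=8
member 0 (0-1): L=4.5242, (cx,cy)=(0.5205,0.8538)
member 1 (0-2): L=4.6340, (cx,cy)=(1.0000,0.0000)
member 2 (1-2): L=4.4852, (cx,cy)=(0.5081,-0.8613)
member 3 (1-3): L=4.8493, (cx,cy)=(0.9991,0.0421)
member 4 (2-3): L=4.8088, (cx,cy)=(0.5336,0.8457)
solve A·x = −loads:
  F[0-1] = +1717.7658 N (tension)
  F[0-2] = +205.5334 N (tension)
  F[1-2] = -1618.9958 N (compression)
  F[1-3] = +1718.3131 N (tension)
  F[2-3] = -1156.5029 N (compression)
  Rx@0 = -1099.6800 N
  Ry@0 = -1466.7041 N
  Ry@2 = +2372.5141 N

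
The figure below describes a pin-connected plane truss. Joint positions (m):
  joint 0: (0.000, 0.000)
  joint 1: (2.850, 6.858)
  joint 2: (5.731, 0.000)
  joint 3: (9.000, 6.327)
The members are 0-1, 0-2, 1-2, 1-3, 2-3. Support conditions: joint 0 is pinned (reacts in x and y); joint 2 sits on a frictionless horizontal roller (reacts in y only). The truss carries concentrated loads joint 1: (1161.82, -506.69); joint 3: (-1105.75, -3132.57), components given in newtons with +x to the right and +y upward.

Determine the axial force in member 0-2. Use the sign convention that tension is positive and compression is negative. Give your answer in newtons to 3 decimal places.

-651.099

N=4 nodes, M=5 members, R=3 reactions → 2N=8, M+R=8
member 0 (0-1): L=7.4266, (cx,cy)=(0.3838,0.9234)
member 1 (0-2): L=5.7310, (cx,cy)=(1.0000,0.0000)
member 2 (1-2): L=7.4386, (cx,cy)=(0.3873,-0.9220)
member 3 (1-3): L=6.1729, (cx,cy)=(0.9963,-0.0860)
member 4 (2-3): L=7.1216, (cx,cy)=(0.4590,0.8884)
solve A·x = −loads:
  F[0-1] = +1842.7624 N (tension)
  F[0-2] = -651.0988 N (compression)
  F[1-2] = -2441.2827 N (compression)
  F[1-3] = +492.6976 N (tension)
  F[2-3] = -3478.2838 N (compression)
  Rx@0 = -56.0700 N
  Ry@0 = -1701.6714 N
  Ry@2 = +5340.9314 N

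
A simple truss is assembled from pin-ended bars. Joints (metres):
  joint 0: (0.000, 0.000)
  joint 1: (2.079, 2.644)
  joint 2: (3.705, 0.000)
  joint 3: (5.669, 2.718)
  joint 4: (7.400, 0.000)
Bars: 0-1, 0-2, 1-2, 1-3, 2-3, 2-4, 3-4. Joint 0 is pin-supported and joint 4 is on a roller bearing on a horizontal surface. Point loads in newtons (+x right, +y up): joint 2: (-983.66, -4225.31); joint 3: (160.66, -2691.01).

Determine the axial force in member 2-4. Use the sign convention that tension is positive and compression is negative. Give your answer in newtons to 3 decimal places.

N=5 nodes, M=7 members, R=3 reactions → 2N=10, M+R=10
member 0 (0-1): L=3.3635, (cx,cy)=(0.6181,0.7861)
member 1 (0-2): L=3.7050, (cx,cy)=(1.0000,0.0000)
member 2 (1-2): L=3.1040, (cx,cy)=(0.5238,-0.8518)
member 3 (1-3): L=3.5908, (cx,cy)=(0.9998,0.0206)
member 4 (2-3): L=3.3533, (cx,cy)=(0.5857,0.8105)
member 5 (2-4): L=3.6950, (cx,cy)=(1.0000,0.0000)
member 6 (3-4): L=3.2224, (cx,cy)=(0.5372,-0.8435)
solve A·x = −loads:
  F[0-1] = -3409.6143 N (compression)
  F[0-2] = +1284.5180 N (tension)
  F[1-2] = +3056.7963 N (tension)
  F[1-3] = -3709.5956 N (compression)
  F[2-3] = +2000.5125 N (tension)
  F[2-4] = +2697.7946 N (tension)
  F[3-4] = -5022.1738 N (compression)
  Rx@0 = +823.0000 N
  Ry@0 = +2680.2682 N
  Ry@4 = +4236.0518 N

2697.795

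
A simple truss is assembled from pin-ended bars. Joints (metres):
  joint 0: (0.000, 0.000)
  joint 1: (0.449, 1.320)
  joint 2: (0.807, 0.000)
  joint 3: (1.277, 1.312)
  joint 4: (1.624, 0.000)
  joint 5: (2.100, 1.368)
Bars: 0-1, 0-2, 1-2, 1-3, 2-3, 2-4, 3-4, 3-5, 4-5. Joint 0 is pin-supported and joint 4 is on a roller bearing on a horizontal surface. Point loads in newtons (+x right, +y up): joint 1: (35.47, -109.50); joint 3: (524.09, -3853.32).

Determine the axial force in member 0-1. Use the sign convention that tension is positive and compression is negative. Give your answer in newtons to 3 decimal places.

N=6 nodes, M=9 members, R=3 reactions → 2N=12, M+R=12
member 0 (0-1): L=1.3943, (cx,cy)=(0.3220,0.9467)
member 1 (0-2): L=0.8070, (cx,cy)=(1.0000,0.0000)
member 2 (1-2): L=1.3677, (cx,cy)=(0.2618,-0.9651)
member 3 (1-3): L=0.8280, (cx,cy)=(1.0000,-0.0097)
member 4 (2-3): L=1.3936, (cx,cy)=(0.3372,0.9414)
member 5 (2-4): L=0.8170, (cx,cy)=(1.0000,0.0000)
member 6 (3-4): L=1.3571, (cx,cy)=(0.2557,-0.9668)
member 7 (3-5): L=0.8249, (cx,cy)=(0.9977,0.0679)
member 8 (4-5): L=1.4484, (cx,cy)=(0.3286,0.9445)
solve A·x = −loads:
  F[0-1] = -475.6708 N (compression)
  F[0-2] = +712.7409 N (tension)
  F[1-2] = +355.9653 N (tension)
  F[1-3] = -281.8401 N (compression)
  F[2-3] = -364.9332 N (compression)
  F[2-4] = +928.9890 N (tension)
  F[3-4] = -3633.2626 N (compression)
  F[3-5] = -0.0000 N (compression)
  F[4-5] = +0.0000 N (tension)
  Rx@0 = -559.5600 N
  Ry@0 = +450.3313 N
  Ry@4 = +3512.4887 N

-475.671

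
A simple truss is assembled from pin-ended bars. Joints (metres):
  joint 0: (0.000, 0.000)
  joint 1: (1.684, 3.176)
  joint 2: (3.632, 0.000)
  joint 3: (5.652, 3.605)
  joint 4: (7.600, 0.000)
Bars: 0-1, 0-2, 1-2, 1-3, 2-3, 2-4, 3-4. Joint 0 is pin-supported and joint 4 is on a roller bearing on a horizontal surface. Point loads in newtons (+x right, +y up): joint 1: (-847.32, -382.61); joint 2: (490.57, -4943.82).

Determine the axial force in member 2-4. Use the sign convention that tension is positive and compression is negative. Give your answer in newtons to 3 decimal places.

1131.144

N=5 nodes, M=7 members, R=3 reactions → 2N=10, M+R=10
member 0 (0-1): L=3.5948, (cx,cy)=(0.4684,0.8835)
member 1 (0-2): L=3.6320, (cx,cy)=(1.0000,0.0000)
member 2 (1-2): L=3.7258, (cx,cy)=(0.5228,-0.8524)
member 3 (1-3): L=3.9911, (cx,cy)=(0.9942,0.1075)
member 4 (2-3): L=4.1324, (cx,cy)=(0.4888,0.8724)
member 5 (2-4): L=3.9680, (cx,cy)=(1.0000,0.0000)
member 6 (3-4): L=4.0976, (cx,cy)=(0.4754,-0.8798)
solve A·x = −loads:
  F[0-1] = -3659.4830 N (compression)
  F[0-2] = +1357.5348 N (tension)
  F[1-2] = +3032.8952 N (tension)
  F[1-3] = -2466.9734 N (compression)
  F[2-3] = +2703.4993 N (tension)
  F[2-4] = +1131.1441 N (tension)
  F[3-4] = -2379.3796 N (compression)
  Rx@0 = +356.7500 N
  Ry@0 = +3233.1167 N
  Ry@4 = +2093.3133 N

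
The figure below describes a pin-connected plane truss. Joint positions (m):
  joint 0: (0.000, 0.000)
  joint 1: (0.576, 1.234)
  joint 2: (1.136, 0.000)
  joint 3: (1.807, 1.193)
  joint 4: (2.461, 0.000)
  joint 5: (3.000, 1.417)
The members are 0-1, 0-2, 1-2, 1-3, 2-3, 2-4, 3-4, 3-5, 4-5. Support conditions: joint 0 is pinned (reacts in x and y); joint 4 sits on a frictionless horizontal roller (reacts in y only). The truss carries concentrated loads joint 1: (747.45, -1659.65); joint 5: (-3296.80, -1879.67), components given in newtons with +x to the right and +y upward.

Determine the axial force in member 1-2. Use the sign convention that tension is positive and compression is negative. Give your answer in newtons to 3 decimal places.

875.582

N=6 nodes, M=9 members, R=3 reactions → 2N=12, M+R=12
member 0 (0-1): L=1.3618, (cx,cy)=(0.4230,0.9061)
member 1 (0-2): L=1.1360, (cx,cy)=(1.0000,0.0000)
member 2 (1-2): L=1.3551, (cx,cy)=(0.4132,-0.9106)
member 3 (1-3): L=1.2317, (cx,cy)=(0.9994,-0.0333)
member 4 (2-3): L=1.3688, (cx,cy)=(0.4902,0.8716)
member 5 (2-4): L=1.3250, (cx,cy)=(1.0000,0.0000)
member 6 (3-4): L=1.3605, (cx,cy)=(0.4807,-0.8769)
member 7 (3-5): L=1.2138, (cx,cy)=(0.9828,0.1845)
member 8 (4-5): L=1.5161, (cx,cy)=(0.3555,0.9347)
solve A·x = −loads:
  F[0-1] = -2629.7966 N (compression)
  F[0-2] = -1437.0358 N (compression)
  F[1-2] = +875.5820 N (tension)
  F[1-3] = -2222.8276 N (compression)
  F[2-3] = -914.7845 N (compression)
  F[2-4] = -626.7526 N (compression)
  F[3-4] = +229.5378 N (tension)
  F[3-5] = -2828.9735 N (compression)
  F[4-5] = -1452.5190 N (compression)
  Rx@0 = +2549.3500 N
  Ry@0 = +2382.9786 N
  Ry@4 = +1156.3414 N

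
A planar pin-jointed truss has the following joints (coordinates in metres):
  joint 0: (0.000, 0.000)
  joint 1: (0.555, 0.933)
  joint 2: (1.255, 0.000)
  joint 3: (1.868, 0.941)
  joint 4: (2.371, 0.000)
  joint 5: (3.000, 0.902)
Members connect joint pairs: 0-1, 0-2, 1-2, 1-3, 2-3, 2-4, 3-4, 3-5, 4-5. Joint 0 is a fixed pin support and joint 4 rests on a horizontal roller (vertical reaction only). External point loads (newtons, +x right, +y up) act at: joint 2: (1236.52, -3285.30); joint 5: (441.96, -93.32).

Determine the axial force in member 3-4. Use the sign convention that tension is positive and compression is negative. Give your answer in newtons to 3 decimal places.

N=6 nodes, M=9 members, R=3 reactions → 2N=12, M+R=12
member 0 (0-1): L=1.0856, (cx,cy)=(0.5112,0.8594)
member 1 (0-2): L=1.2550, (cx,cy)=(1.0000,0.0000)
member 2 (1-2): L=1.1664, (cx,cy)=(0.6001,-0.7999)
member 3 (1-3): L=1.3130, (cx,cy)=(1.0000,0.0061)
member 4 (2-3): L=1.1231, (cx,cy)=(0.5458,0.8379)
member 5 (2-4): L=1.1160, (cx,cy)=(1.0000,0.0000)
member 6 (3-4): L=1.0670, (cx,cy)=(0.4714,-0.8819)
member 7 (3-5): L=1.1327, (cx,cy)=(0.9994,-0.0344)
member 8 (4-5): L=1.0997, (cx,cy)=(0.5720,0.8203)
solve A·x = −loads:
  F[0-1] = -1574.8184 N (compression)
  F[0-2] = +2483.5916 N (tension)
  F[1-2] = +1678.2356 N (tension)
  F[1-3] = -1812.3168 N (compression)
  F[2-3] = +2318.7711 N (tension)
  F[2-4] = +988.5810 N (tension)
  F[3-4] = -2209.8598 N (compression)
  F[3-5] = +495.4338 N (tension)
  F[4-5] = -92.9726 N (compression)
  Rx@0 = -1678.4800 N
  Ry@0 = +1353.4579 N
  Ry@4 = +2025.1621 N

-2209.860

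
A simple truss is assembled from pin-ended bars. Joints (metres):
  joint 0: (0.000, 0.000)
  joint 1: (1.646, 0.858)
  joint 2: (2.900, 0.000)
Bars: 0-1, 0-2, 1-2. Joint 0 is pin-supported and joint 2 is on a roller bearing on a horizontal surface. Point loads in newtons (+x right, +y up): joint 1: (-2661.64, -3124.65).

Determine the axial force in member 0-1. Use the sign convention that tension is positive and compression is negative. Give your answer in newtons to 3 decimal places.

N=3 nodes, M=3 members, R=3 reactions → 2N=6, M+R=6
member 0 (0-1): L=1.8562, (cx,cy)=(0.8868,0.4622)
member 1 (0-2): L=2.9000, (cx,cy)=(1.0000,0.0000)
member 2 (1-2): L=1.5194, (cx,cy)=(0.8253,-0.5647)
solve A·x = −loads:
  F[0-1] = -4626.6987 N (compression)
  F[0-2] = +1441.1207 N (tension)
  F[1-2] = -1746.1626 N (compression)
  Rx@0 = +2661.6400 N
  Ry@0 = +2138.6201 N
  Ry@2 = +986.0299 N

-4626.699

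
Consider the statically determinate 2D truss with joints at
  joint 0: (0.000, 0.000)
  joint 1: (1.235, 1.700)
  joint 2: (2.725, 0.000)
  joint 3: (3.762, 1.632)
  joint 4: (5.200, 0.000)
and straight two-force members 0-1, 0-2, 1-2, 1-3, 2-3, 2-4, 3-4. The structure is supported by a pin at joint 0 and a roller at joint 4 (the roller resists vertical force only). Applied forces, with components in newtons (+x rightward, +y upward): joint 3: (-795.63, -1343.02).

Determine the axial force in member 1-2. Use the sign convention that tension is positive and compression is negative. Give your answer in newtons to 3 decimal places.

N=5 nodes, M=7 members, R=3 reactions → 2N=10, M+R=10
member 0 (0-1): L=2.1012, (cx,cy)=(0.5877,0.8090)
member 1 (0-2): L=2.7250, (cx,cy)=(1.0000,0.0000)
member 2 (1-2): L=2.2606, (cx,cy)=(0.6591,-0.7520)
member 3 (1-3): L=2.5279, (cx,cy)=(0.9996,-0.0269)
member 4 (2-3): L=1.9336, (cx,cy)=(0.5363,0.8440)
member 5 (2-4): L=2.4750, (cx,cy)=(1.0000,0.0000)
member 6 (3-4): L=2.1751, (cx,cy)=(0.6611,-0.7503)
solve A·x = −loads:
  F[0-1] = -767.6982 N (compression)
  F[0-2] = -344.4176 N (compression)
  F[1-2] = +862.3876 N (tension)
  F[1-3] = -1020.0077 N (compression)
  F[2-3] = -768.3910 N (compression)
  F[2-4] = +636.1017 N (tension)
  F[3-4] = -962.1802 N (compression)
  Rx@0 = +795.6300 N
  Ry@0 = +621.1021 N
  Ry@4 = +721.9179 N

862.388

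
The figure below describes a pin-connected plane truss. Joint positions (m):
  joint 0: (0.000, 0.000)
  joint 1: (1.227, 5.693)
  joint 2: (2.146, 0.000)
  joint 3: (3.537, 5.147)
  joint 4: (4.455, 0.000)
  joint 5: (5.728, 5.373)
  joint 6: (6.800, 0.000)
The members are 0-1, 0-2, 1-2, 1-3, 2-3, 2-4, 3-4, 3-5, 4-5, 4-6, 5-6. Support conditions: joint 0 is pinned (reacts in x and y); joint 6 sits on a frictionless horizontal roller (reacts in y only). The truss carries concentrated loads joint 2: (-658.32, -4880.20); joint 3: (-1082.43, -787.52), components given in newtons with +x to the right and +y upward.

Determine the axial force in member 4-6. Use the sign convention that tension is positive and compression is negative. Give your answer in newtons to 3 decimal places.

225.544

N=7 nodes, M=11 members, R=3 reactions → 2N=14, M+R=14
member 0 (0-1): L=5.8237, (cx,cy)=(0.2107,0.9776)
member 1 (0-2): L=2.1460, (cx,cy)=(1.0000,0.0000)
member 2 (1-2): L=5.7667, (cx,cy)=(0.1594,-0.9872)
member 3 (1-3): L=2.3737, (cx,cy)=(0.9732,-0.2300)
member 4 (2-3): L=5.3316, (cx,cy)=(0.2609,0.9654)
member 5 (2-4): L=2.3090, (cx,cy)=(1.0000,0.0000)
member 6 (3-4): L=5.2282, (cx,cy)=(0.1756,-0.9845)
member 7 (3-5): L=2.2026, (cx,cy)=(0.9947,0.1026)
member 8 (4-5): L=5.5217, (cx,cy)=(0.2305,0.9731)
member 9 (4-6): L=2.3450, (cx,cy)=(1.0000,0.0000)
member 10 (5-6): L=5.4789, (cx,cy)=(0.1957,-0.9807)
solve A·x = −loads:
  F[0-1] = -4641.4510 N (compression)
  F[0-2] = -762.8433 N (compression)
  F[1-2] = +5021.7408 N (tension)
  F[1-3] = -1827.1845 N (compression)
  F[2-3] = -80.1384 N (compression)
  F[2-4] = +716.6656 N (tension)
  F[3-4] = -1201.2853 N (compression)
  F[3-5] = -508.4207 N (compression)
  F[4-5] = +1215.3616 N (tension)
  F[4-6] = +225.5442 N (tension)
  F[5-6] = -1152.7362 N (compression)
  Rx@0 = +1740.7500 N
  Ry@0 = +4537.2641 N
  Ry@6 = +1130.4559 N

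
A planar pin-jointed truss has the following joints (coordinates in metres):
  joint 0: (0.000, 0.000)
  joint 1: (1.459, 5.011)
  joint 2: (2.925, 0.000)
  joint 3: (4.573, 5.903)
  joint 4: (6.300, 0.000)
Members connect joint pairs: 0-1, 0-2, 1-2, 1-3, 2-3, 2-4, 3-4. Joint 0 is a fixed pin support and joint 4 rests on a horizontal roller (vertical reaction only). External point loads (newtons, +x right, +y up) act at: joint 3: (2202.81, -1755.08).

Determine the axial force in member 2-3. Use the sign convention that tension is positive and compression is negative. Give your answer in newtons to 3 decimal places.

1389.873

N=5 nodes, M=7 members, R=3 reactions → 2N=10, M+R=10
member 0 (0-1): L=5.2191, (cx,cy)=(0.2796,0.9601)
member 1 (0-2): L=2.9250, (cx,cy)=(1.0000,0.0000)
member 2 (1-2): L=5.2210, (cx,cy)=(0.2808,-0.9598)
member 3 (1-3): L=3.2392, (cx,cy)=(0.9613,0.2754)
member 4 (2-3): L=6.1287, (cx,cy)=(0.2689,0.9632)
member 5 (2-4): L=3.3750, (cx,cy)=(1.0000,0.0000)
member 6 (3-4): L=6.1504, (cx,cy)=(0.2808,-0.9598)
solve A·x = −loads:
  F[0-1] = +1648.6121 N (tension)
  F[0-2] = +1741.9386 N (tension)
  F[1-2] = -1394.7951 N (compression)
  F[1-3] = +886.7975 N (tension)
  F[2-3] = +1389.8735 N (tension)
  F[2-4] = +976.5649 N (tension)
  F[3-4] = -3477.8840 N (compression)
  Rx@0 = -2202.8100 N
  Ry@0 = -1582.8832 N
  Ry@4 = +3337.9632 N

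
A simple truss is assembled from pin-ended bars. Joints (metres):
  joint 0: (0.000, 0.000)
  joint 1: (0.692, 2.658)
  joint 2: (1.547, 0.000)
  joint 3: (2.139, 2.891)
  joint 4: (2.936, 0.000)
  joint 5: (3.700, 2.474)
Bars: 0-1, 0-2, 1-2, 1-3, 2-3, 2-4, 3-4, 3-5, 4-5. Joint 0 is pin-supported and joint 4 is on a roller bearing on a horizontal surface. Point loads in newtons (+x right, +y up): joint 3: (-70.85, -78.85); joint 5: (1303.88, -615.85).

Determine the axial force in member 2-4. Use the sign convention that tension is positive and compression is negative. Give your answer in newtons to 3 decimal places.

369.001

N=6 nodes, M=9 members, R=3 reactions → 2N=12, M+R=12
member 0 (0-1): L=2.7466, (cx,cy)=(0.2519,0.9677)
member 1 (0-2): L=1.5470, (cx,cy)=(1.0000,0.0000)
member 2 (1-2): L=2.7921, (cx,cy)=(0.3062,-0.9520)
member 3 (1-3): L=1.4656, (cx,cy)=(0.9873,0.1590)
member 4 (2-3): L=2.9510, (cx,cy)=(0.2006,0.9797)
member 5 (2-4): L=1.3890, (cx,cy)=(1.0000,0.0000)
member 6 (3-4): L=2.9988, (cx,cy)=(0.2658,-0.9640)
member 7 (3-5): L=1.6157, (cx,cy)=(0.9661,-0.2581)
member 8 (4-5): L=2.5893, (cx,cy)=(0.2951,0.9555)
solve A·x = −loads:
  F[0-1] = +1206.7199 N (tension)
  F[0-2] = +928.9998 N (tension)
  F[1-2] = -1117.4178 N (compression)
  F[1-3] = +654.5273 N (tension)
  F[2-3] = +1085.8121 N (tension)
  F[2-4] = +369.0012 N (tension)
  F[3-4] = -1675.6045 N (compression)
  F[3-5] = +1428.6004 N (tension)
  F[4-5] = -258.6640 N (compression)
  Rx@0 = -1233.0300 N
  Ry@0 = -1167.7921 N
  Ry@4 = +1862.4921 N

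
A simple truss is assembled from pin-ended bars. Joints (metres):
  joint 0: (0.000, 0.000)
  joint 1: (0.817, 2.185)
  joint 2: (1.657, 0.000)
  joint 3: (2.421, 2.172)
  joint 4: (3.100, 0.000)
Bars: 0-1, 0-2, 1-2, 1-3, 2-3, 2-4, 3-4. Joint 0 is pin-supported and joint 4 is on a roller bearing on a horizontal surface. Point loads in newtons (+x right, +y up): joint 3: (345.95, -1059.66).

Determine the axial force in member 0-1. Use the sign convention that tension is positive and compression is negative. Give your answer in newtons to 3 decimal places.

N=5 nodes, M=7 members, R=3 reactions → 2N=10, M+R=10
member 0 (0-1): L=2.3327, (cx,cy)=(0.3502,0.9367)
member 1 (0-2): L=1.6570, (cx,cy)=(1.0000,0.0000)
member 2 (1-2): L=2.3409, (cx,cy)=(0.3588,-0.9334)
member 3 (1-3): L=1.6041, (cx,cy)=(1.0000,-0.0081)
member 4 (2-3): L=2.3025, (cx,cy)=(0.3318,0.9433)
member 5 (2-4): L=1.4430, (cx,cy)=(1.0000,0.0000)
member 6 (3-4): L=2.2757, (cx,cy)=(0.2984,-0.9544)
solve A·x = −loads:
  F[0-1] = +10.9842 N (tension)
  F[0-2] = +342.1030 N (tension)
  F[1-2] = -11.0905 N (compression)
  F[1-3] = +7.8269 N (tension)
  F[2-3] = +10.9736 N (tension)
  F[2-4] = +334.4820 N (tension)
  F[3-4] = -1121.0120 N (compression)
  Rx@0 = -345.9500 N
  Ry@0 = -10.2885 N
  Ry@4 = +1069.9485 N

10.984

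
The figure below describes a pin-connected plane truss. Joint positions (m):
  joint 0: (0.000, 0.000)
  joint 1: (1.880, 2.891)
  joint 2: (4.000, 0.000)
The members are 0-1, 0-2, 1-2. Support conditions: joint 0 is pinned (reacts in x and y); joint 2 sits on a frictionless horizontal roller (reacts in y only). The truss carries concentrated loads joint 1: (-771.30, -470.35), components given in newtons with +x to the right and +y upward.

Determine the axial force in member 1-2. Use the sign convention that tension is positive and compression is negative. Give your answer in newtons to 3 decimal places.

417.146

N=3 nodes, M=3 members, R=3 reactions → 2N=6, M+R=6
member 0 (0-1): L=3.4485, (cx,cy)=(0.5452,0.8383)
member 1 (0-2): L=4.0000, (cx,cy)=(1.0000,0.0000)
member 2 (1-2): L=3.5850, (cx,cy)=(0.5914,-0.8064)
solve A·x = −loads:
  F[0-1] = -962.3199 N (compression)
  F[0-2] = -246.6801 N (compression)
  F[1-2] = +417.1463 N (tension)
  Rx@0 = +771.3000 N
  Ry@0 = +806.7426 N
  Ry@2 = -336.3926 N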